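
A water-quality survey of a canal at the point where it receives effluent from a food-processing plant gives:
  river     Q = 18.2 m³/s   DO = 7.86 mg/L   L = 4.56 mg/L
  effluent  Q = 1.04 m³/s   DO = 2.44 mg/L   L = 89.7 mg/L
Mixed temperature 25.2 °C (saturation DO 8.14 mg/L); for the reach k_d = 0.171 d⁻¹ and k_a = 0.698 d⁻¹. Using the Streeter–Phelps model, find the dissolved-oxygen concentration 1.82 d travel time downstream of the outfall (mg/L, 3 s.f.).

Mixed DO = (18.2×7.86 + 1.04×2.44)/(18.2+1.04) = 145.6/19.24 = 7.567 mg/L.
Mixed L₀ = (18.2×4.56 + 1.04×89.7)/(19.24) = 176.3/19.24 = 9.162 mg/L.
Initial deficit D₀ = C_s − DO₀ = 8.14 − 7.567 = 0.5730 mg/L.
D(1.82) = [0.171×9.162/(0.698−0.171)](e^(−0.171×1.82) − e^(−0.698×1.82)) + 0.5730 e^(−0.698×1.82)
= 2.973 × (0.7326 − 0.2807) + 0.5730 × 0.2807 = 1.504 mg/L.
DO = 8.14 − 1.504 = 6.636 mg/L.

DO ≈ 6.64 mg/L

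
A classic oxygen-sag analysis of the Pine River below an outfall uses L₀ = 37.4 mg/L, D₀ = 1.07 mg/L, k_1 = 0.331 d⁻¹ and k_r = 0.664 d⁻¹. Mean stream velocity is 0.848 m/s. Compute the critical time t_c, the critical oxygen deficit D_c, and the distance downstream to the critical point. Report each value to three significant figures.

t_c ≈ 2.00 d; D_c ≈ 9.61 mg/L; x_c ≈ 147 km

With k_r/k_1 = 2.006 and 1 − D₀(k_r−k_1)/(k_1 L₀) = 0.9712,
t_c = ln(2.006 × 0.9712) / (0.664 − 0.331) = ln(1.948) / 0.3330 = 0.6670/0.3330 = 2.003 d.
L(t_c) = L₀ e^(−k_1 t_c) = 37.4 × 0.5153 = 19.27 mg/L, and at the critical point k_r D_c = k_1 L, so D_c = (0.331/0.664) × 19.27 = 9.608 mg/L.
x_c = v t_c = 0.848 m/s × 2.003 d × 86400 s/d = 146700 m ≈ 147 km.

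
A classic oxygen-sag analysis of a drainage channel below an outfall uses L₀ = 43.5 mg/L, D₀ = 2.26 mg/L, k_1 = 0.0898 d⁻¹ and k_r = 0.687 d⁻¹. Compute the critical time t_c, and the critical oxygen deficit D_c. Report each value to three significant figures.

t_c ≈ 2.70 d; D_c ≈ 4.46 mg/L

At the critical point dD/dt = 0, so k_1 L₀ e^(−k_1 t) = k_r D. Substituting D(t) from the Streeter–Phelps equation and solving for t gives
t_c = ln[(k_r/k_1)(1 − D₀(k_r−k_1)/(k_1 L₀))] / (k_r−k_1).
Here k_r−k_1 = 0.5972 d⁻¹ and 1 − D₀(k_r−k_1)/(k_1 L₀) = 1 − 2.26×0.5972/(0.0898×43.5) = 0.6545, so
t_c = ln(7.650 × 0.6545) / 0.5972 = 1.611 / 0.5972 = 2.697 d.
L(t_c) = L₀ e^(−k_1 t_c) = 43.5 × 0.7849 = 34.14 mg/L, and at the critical point k_r D_c = k_1 L, so D_c = (0.0898/0.687) × 34.14 = 4.463 mg/L.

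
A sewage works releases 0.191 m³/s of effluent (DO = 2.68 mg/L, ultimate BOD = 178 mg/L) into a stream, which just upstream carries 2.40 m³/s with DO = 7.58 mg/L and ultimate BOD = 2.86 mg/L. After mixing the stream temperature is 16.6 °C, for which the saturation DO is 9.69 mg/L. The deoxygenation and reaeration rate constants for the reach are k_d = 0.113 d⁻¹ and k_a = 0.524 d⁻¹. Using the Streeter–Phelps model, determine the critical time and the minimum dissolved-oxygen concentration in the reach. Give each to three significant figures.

Mixed DO = (2.40×7.58 + 0.191×2.68)/(2.40+0.191) = 18.70/2.591 = 7.219 mg/L.
Mixed L₀ = (2.40×2.86 + 0.191×178)/(2.591) = 40.86/2.591 = 15.77 mg/L.
Initial deficit D₀ = C_s − DO₀ = 9.69 − 7.219 = 2.471 mg/L.
t_c = (1/0.4110) ln[(0.524/0.113)(1 − 2.471×0.4110/(0.113×15.77))] = 2.433 × ln(1.994) = 1.680 d.
D_c = (0.113/0.524) × 15.77 × e^(−0.113×1.680) = 0.2156 × 15.77 × 0.8271 = 2.813 mg/L.
Minimum DO = 9.69 − 2.813 = 6.877 mg/L.

t_c ≈ 1.68 d; minimum DO ≈ 6.88 mg/L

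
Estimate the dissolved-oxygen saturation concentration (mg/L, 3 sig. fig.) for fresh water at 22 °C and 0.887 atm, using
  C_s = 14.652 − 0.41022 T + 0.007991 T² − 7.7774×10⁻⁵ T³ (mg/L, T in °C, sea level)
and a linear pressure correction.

At sea level: C_s = 14.652 − 0.41022×22 + 0.007991×22² − 7.7774×10⁻⁵×22³ = 8.667 mg/L.
Pressure correction: C_s' = 8.667 × 0.887 = 7.687 mg/L.

C_s ≈ 7.69 mg/L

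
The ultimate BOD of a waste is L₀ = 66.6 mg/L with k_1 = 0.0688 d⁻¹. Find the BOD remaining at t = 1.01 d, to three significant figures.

L_t = L₀ e^(−k_1 t) = 66.6 × e^(−0.0688×1.01) = 66.6 × 0.9329 = 62.13 mg/L.

L ≈ 62.1 mg/L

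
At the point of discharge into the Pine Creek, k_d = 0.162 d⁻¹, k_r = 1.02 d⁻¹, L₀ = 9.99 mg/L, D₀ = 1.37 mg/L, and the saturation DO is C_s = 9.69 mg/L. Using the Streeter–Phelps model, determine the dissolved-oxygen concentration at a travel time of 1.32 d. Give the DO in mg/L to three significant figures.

k_d L₀/(k_r−k_d) = 0.162×9.99/(1.02−0.162) = 1.618/0.8580 = 1.886 mg/L.
e^(−k_d t) = e^(−0.162×1.320) = 0.8075; e^(−k_r t) = e^(−1.02×1.320) = 0.2602.
D = 1.886 × (0.8075 − 0.2602) + 1.37 × 0.2602 = 1.032 + 0.3564 = 1.389 mg/L.
DO = C_s − D = 9.69 − 1.389 = 8.301 mg/L.

DO ≈ 8.30 mg/L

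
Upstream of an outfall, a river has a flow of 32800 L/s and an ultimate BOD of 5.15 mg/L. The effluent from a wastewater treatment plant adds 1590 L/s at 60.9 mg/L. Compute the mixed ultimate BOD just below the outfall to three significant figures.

Flow-weighted mixing: C = (Q_r C_r + Q_w C_w)/(Q_r + Q_w)
= (32800×5.15 + 1590×60.9)/(32800 + 1590) = 265800/34390 = 7.728 mg/L.

7.73 mg/L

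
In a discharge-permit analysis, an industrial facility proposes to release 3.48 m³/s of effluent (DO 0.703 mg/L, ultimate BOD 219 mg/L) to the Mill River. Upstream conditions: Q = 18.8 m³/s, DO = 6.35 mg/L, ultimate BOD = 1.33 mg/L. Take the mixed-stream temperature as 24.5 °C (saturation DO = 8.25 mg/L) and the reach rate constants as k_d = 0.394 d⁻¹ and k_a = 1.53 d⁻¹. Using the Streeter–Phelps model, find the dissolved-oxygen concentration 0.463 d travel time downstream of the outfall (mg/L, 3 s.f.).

Mixed DO = (18.8×6.35 + 3.48×0.703)/(18.8+3.48) = 121.8/22.28 = 5.468 mg/L.
Mixed L₀ = (18.8×1.33 + 3.48×219)/(22.28) = 787.1/22.28 = 35.33 mg/L.
Initial deficit D₀ = C_s − DO₀ = 8.25 − 5.468 = 2.782 mg/L.
D(0.463) = [0.394×35.33/(1.53−0.394)](e^(−0.394×0.463) − e^(−1.53×0.463)) + 2.782 e^(−1.53×0.463)
= 12.25 × (0.8332 − 0.4924) + 2.782 × 0.4924 = 5.546 mg/L.
DO = 8.25 − 5.546 = 2.704 mg/L.

DO ≈ 2.70 mg/L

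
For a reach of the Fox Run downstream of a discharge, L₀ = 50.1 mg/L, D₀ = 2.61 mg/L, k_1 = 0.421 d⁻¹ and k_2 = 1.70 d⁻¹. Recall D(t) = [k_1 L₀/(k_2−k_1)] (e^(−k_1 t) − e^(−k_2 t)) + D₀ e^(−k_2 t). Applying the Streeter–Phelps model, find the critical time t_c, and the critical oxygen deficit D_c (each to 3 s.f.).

t_c ≈ 0.957 d; D_c ≈ 8.29 mg/L

At the critical point dD/dt = 0, so k_1 L₀ e^(−k_1 t) = k_2 D. Substituting D(t) from the Streeter–Phelps equation and solving for t gives
t_c = ln[(k_2/k_1)(1 − D₀(k_2−k_1)/(k_1 L₀))] / (k_2−k_1).
Here k_2−k_1 = 1.279 d⁻¹ and 1 − D₀(k_2−k_1)/(k_1 L₀) = 1 − 2.61×1.279/(0.421×50.1) = 0.8417, so
t_c = ln(4.038 × 0.8417) / 1.279 = 1.223 / 1.279 = 0.9566 d.
L(t_c) = L₀ e^(−k_1 t_c) = 50.1 × 0.6685 = 33.49 mg/L, and at the critical point k_2 D_c = k_1 L, so D_c = (0.421/1.70) × 33.49 = 8.294 mg/L.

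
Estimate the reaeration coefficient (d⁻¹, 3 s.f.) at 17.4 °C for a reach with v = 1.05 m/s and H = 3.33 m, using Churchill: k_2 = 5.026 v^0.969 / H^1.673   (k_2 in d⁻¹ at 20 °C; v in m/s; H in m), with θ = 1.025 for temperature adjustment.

k_2 ≈ 0.660 d⁻¹

k_2(20) = 5.026 × 1.05^0.969 / 3.33^1.673 = 5.026 × 1.048 / 7.483 = 0.7042 d⁻¹.
k_2(17.4) = 0.7042 × 1.025^(17.4−20) = 0.7042 × 0.9378 = 0.6604 d⁻¹.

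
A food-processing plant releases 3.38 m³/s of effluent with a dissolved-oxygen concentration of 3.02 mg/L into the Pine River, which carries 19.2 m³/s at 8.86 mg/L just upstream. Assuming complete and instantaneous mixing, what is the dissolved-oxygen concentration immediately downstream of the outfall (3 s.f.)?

7.99 mg/L

Flow-weighted mixing: C = (Q_r C_r + Q_w C_w)/(Q_r + Q_w)
= (19.2×8.86 + 3.38×3.02)/(19.2 + 3.38) = 180.3/22.58 = 7.986 mg/L.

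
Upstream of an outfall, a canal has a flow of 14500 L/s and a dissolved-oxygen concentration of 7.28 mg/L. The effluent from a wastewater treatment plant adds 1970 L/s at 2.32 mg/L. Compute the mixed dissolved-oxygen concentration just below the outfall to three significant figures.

6.69 mg/L

Flow-weighted mixing: C = (Q_r C_r + Q_w C_w)/(Q_r + Q_w)
= (14500×7.28 + 1970×2.32)/(14500 + 1970) = 110100/16470 = 6.687 mg/L.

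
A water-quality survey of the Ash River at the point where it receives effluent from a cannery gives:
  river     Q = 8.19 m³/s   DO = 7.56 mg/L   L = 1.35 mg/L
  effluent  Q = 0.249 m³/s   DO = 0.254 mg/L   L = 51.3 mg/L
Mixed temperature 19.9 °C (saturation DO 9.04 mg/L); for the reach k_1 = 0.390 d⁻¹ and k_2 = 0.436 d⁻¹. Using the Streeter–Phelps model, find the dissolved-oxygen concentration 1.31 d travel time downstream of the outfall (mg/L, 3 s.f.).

Mixed DO = (8.19×7.56 + 0.249×0.254)/(8.19+0.249) = 61.98/8.439 = 7.344 mg/L.
Mixed L₀ = (8.19×1.35 + 0.249×51.3)/(8.439) = 23.83/8.439 = 2.824 mg/L.
Initial deficit D₀ = C_s − DO₀ = 9.04 − 7.344 = 1.696 mg/L.
D(1.31) = [0.390×2.824/(0.436−0.390)](e^(−0.390×1.31) − e^(−0.436×1.31)) + 1.696 e^(−0.436×1.31)
= 23.94 × (0.6000 − 0.5649) + 1.696 × 0.5649 = 1.798 mg/L.
DO = 9.04 − 1.798 = 7.242 mg/L.

DO ≈ 7.24 mg/L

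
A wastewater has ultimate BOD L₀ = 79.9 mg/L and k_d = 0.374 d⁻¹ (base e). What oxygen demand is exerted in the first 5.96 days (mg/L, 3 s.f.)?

y_t = L₀(1 − e^(−k_d t)) = 79.9 × (1 − e^(−0.374×5.96))
= 79.9 × (1 − 0.1076) = 79.9 × 0.8924 = 71.30 mg/L.

y ≈ 71.3 mg/L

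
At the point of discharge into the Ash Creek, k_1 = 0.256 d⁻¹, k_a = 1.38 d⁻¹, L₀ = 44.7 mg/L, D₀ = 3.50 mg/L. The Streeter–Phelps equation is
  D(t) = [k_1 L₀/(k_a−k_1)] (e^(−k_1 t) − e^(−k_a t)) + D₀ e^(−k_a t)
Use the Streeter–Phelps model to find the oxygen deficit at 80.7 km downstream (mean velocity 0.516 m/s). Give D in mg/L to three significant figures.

D ≈ 5.86 mg/L

Travel time t = x/v = 80.7 km / (0.516 m/s) = 80700 m / 0.516 m/s = 156400 s = 1.810 d.
k_1 L₀/(k_a−k_1) = 0.256×44.7/(1.38−0.256) = 11.44/1.124 = 10.18 mg/L.
e^(−k_1 t) = e^(−0.256×1.810) = 0.6291; e^(−k_a t) = e^(−1.38×1.810) = 0.08225.
D = 10.18 × (0.6291 − 0.08225) + 3.50 × 0.08225 = 5.568 + 0.2879 = 5.856 mg/L.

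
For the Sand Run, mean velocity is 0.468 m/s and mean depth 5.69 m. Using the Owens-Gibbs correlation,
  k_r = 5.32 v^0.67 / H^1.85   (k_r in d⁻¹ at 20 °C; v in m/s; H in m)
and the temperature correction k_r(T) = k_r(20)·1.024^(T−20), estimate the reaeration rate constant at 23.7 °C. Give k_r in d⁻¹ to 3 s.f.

k_r(20) = 5.32 × 0.468^0.67 / 5.69^1.85 = 5.32 × 0.6013 / 24.94 = 0.1282 d⁻¹.
k_r(23.7) = 0.1282 × 1.024^(23.7−20) = 0.1282 × 1.092 = 0.1400 d⁻¹.

k_r ≈ 0.140 d⁻¹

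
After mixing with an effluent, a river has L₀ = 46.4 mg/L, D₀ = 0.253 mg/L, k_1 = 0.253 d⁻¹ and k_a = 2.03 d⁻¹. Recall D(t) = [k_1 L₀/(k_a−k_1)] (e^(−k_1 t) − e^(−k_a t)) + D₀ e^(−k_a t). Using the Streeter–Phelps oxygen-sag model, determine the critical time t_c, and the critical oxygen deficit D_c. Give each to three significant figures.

t_c ≈ 1.15 d; D_c ≈ 4.32 mg/L

t_c = [1/(k_a−k_1)] ln[(k_a/k_1)(1 − D₀(k_a−k_1)/(k_1 L₀))]
= [1/(2.03−0.253)] ln[(2.03/0.253)(1 − 0.253×1.777/(0.253×46.4))]
= (1/1.777) ln[8.024 × 0.9617] = 0.5627 × ln(7.716) = 0.5627 × 2.043 = 1.150 d.
D_c = (k_1/k_a) L₀ e^(−k_1 t_c) = (0.253/2.03) × 46.4 × e^(−0.253×1.150) = 0.1246 × 46.4 × 0.7476 = 4.323 mg/L.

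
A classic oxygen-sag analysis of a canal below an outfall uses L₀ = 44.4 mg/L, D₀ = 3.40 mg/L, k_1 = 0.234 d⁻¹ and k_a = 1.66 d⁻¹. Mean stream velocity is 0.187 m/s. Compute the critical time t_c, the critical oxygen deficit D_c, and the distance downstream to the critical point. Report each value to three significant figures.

t_c ≈ 0.933 d; D_c ≈ 5.03 mg/L; x_c ≈ 15.1 km

At the critical point dD/dt = 0, so k_1 L₀ e^(−k_1 t) = k_a D. Substituting D(t) from the Streeter–Phelps equation and solving for t gives
t_c = ln[(k_a/k_1)(1 − D₀(k_a−k_1)/(k_1 L₀))] / (k_a−k_1).
Here k_a−k_1 = 1.426 d⁻¹ and 1 − D₀(k_a−k_1)/(k_1 L₀) = 1 − 3.40×1.426/(0.234×44.4) = 0.5333, so
t_c = ln(7.094 × 0.5333) / 1.426 = 1.331 / 1.426 = 0.9331 d.
L(t_c) = L₀ e^(−k_1 t_c) = 44.4 × 0.8038 = 35.69 mg/L, and at the critical point k_a D_c = k_1 L, so D_c = (0.234/1.66) × 35.69 = 5.031 mg/L.
x_c = v t_c = 0.187 m/s × 0.9331 d × 86400 s/d = 15080 m ≈ 15.1 km.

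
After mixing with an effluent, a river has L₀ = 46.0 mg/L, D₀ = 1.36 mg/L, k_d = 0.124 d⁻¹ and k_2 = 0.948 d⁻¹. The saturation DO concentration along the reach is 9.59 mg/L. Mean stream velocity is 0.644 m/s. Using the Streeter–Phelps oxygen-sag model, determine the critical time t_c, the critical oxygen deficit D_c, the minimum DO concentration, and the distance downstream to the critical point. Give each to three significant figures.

t_c ≈ 2.20 d; D_c ≈ 4.58 mg/L; min DO ≈ 5.01 mg/L; x_c ≈ 123 km

With k_2/k_d = 7.645 and 1 − D₀(k_2−k_d)/(k_d L₀) = 0.8035,
t_c = ln(7.645 × 0.8035) / (0.948 − 0.124) = ln(6.143) / 0.8240 = 1.815/0.8240 = 2.203 d.
D_c = (k_d/k_2) L₀ e^(−k_d t_c) = (0.124/0.948) × 46.0 × e^(−0.124×2.203) = 0.1308 × 46.0 × 0.7610 = 4.579 mg/L.
Minimum DO = C_s − D_c = 9.59 − 4.579 = 5.011 mg/L.
x_c = v t_c = 0.644 m/s × 2.203 d × 86400 s/d = 122600 m ≈ 123 km.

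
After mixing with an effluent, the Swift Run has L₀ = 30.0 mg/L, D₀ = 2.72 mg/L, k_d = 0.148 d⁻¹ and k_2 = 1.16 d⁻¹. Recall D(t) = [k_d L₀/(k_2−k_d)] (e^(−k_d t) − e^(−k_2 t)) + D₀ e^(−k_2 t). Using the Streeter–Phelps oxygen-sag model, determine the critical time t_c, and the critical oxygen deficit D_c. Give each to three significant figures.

At the critical point dD/dt = 0, so k_d L₀ e^(−k_d t) = k_2 D. Substituting D(t) from the Streeter–Phelps equation and solving for t gives
t_c = ln[(k_2/k_d)(1 − D₀(k_2−k_d)/(k_d L₀))] / (k_2−k_d).
Here k_2−k_d = 1.012 d⁻¹ and 1 − D₀(k_2−k_d)/(k_d L₀) = 1 − 2.72×1.012/(0.148×30.0) = 0.3800, so
t_c = ln(7.838 × 0.3800) / 1.012 = 1.091 / 1.012 = 1.079 d.
D_c = (k_d/k_2) L₀ e^(−k_d t_c) = (0.148/1.16) × 30.0 × e^(−0.148×1.079) = 0.1276 × 30.0 × 0.8525 = 3.263 mg/L.

t_c ≈ 1.08 d; D_c ≈ 3.26 mg/L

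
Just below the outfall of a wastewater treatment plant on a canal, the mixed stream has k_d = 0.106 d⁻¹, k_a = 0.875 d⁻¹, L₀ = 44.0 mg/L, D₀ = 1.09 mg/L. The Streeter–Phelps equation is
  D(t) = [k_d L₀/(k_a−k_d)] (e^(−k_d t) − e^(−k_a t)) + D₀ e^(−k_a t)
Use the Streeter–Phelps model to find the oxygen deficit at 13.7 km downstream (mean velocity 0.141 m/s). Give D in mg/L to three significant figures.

Travel time t = x/v = 13.7 km / (0.141 m/s) = 13700 m / 0.141 m/s = 97160 s = 1.125 d.
k_d L₀/(k_a−k_d) = 0.106×44.0/(0.875−0.106) = 4.664/0.7690 = 6.065 mg/L.
e^(−k_d t) = e^(−0.106×1.125) = 0.8876; e^(−k_a t) = e^(−0.875×1.125) = 0.3738.
D = 6.065 × (0.8876 − 0.3738) + 1.09 × 0.3738 = 3.116 + 0.4075 = 3.524 mg/L.

D ≈ 3.52 mg/L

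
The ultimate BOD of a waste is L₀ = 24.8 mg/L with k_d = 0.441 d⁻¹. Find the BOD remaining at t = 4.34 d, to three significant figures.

L_t = L₀ e^(−k_d t) = 24.8 × e^(−0.441×4.34) = 24.8 × 0.1475 = 3.658 mg/L.

L ≈ 3.66 mg/L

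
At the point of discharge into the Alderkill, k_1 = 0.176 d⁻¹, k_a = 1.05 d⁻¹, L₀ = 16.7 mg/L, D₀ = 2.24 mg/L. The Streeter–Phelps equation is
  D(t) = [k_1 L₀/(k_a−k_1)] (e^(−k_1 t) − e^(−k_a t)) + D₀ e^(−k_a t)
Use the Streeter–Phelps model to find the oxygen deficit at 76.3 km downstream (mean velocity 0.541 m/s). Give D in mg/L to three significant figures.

Travel time t = x/v = 76.3 km / (0.541 m/s) = 76300 m / 0.541 m/s = 141000 s = 1.632 d.
k_1 L₀/(k_a−k_1) = 0.176×16.7/(1.05−0.176) = 2.939/0.8740 = 3.363 mg/L.
e^(−k_1 t) = e^(−0.176×1.632) = 0.7503; e^(−k_a t) = e^(−1.05×1.632) = 0.1801.
D = 3.363 × (0.7503 − 0.1801) + 2.24 × 0.1801 = 1.917 + 0.4035 = 2.321 mg/L.

D ≈ 2.32 mg/L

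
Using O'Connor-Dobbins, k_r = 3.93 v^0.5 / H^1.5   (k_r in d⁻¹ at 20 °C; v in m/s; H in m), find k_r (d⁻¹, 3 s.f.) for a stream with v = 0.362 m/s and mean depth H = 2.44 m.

k_r = 3.93 × 0.362^0.5 / 2.44^1.5 = 3.93 × 0.6017 / 3.811 = 0.6204 d⁻¹.

k_r ≈ 0.620 d⁻¹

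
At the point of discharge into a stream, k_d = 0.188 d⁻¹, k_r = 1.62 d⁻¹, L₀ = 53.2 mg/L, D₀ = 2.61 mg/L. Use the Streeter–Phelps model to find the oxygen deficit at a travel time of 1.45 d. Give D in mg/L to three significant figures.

k_d L₀/(k_r−k_d) = 0.188×53.2/(1.62−0.188) = 10.00/1.432 = 6.984 mg/L.
e^(−k_d t) = e^(−0.188×1.450) = 0.7614; e^(−k_r t) = e^(−1.62×1.450) = 0.09546.
D = 6.984 × (0.7614 − 0.09546) + 2.61 × 0.09546 = 4.651 + 0.2492 = 4.900 mg/L.

D ≈ 4.90 mg/L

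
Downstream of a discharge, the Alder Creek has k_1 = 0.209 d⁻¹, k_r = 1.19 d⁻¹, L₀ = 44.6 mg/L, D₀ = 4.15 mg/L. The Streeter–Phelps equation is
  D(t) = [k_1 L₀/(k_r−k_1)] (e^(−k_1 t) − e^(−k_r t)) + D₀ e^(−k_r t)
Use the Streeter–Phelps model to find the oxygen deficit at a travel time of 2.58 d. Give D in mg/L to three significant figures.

k_1 L₀/(k_r−k_1) = 0.209×44.6/(1.19−0.209) = 9.321/0.9810 = 9.502 mg/L.
e^(−k_1 t) = e^(−0.209×2.580) = 0.5832; e^(−k_r t) = e^(−1.19×2.580) = 0.04641.
D = 9.502 × (0.5832 − 0.04641) + 4.15 × 0.04641 = 5.101 + 0.1926 = 5.293 mg/L.

D ≈ 5.29 mg/L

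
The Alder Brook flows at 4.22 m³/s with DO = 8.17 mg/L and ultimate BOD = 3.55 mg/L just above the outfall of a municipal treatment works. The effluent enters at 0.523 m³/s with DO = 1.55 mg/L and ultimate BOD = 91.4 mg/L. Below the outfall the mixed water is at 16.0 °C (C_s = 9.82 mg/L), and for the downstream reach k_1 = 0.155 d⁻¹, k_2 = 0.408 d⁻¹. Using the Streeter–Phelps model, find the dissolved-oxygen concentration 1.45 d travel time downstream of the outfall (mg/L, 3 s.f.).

DO ≈ 6.51 mg/L

Mixed DO = (4.22×8.17 + 0.523×1.55)/(4.22+0.523) = 35.29/4.743 = 7.440 mg/L.
Mixed L₀ = (4.22×3.55 + 0.523×91.4)/(4.743) = 62.78/4.743 = 13.24 mg/L.
Initial deficit D₀ = C_s − DO₀ = 9.82 − 7.440 = 2.380 mg/L.
D(1.45) = [0.155×13.24/(0.408−0.155)](e^(−0.155×1.45) − e^(−0.408×1.45)) + 2.380 e^(−0.408×1.45)
= 8.110 × (0.7987 − 0.5534) + 2.380 × 0.5534 = 3.306 mg/L.
DO = 9.82 − 3.306 = 6.514 mg/L.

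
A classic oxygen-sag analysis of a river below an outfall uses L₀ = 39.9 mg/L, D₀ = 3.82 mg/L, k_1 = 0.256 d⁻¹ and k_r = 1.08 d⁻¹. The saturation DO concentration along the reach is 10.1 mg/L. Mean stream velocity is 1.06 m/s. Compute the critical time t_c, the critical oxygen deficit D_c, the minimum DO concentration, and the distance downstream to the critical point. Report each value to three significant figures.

t_c ≈ 1.30 d; D_c ≈ 6.78 mg/L; min DO ≈ 3.32 mg/L; x_c ≈ 119 km

t_c = [1/(k_r−k_1)] ln[(k_r/k_1)(1 − D₀(k_r−k_1)/(k_1 L₀))]
= [1/(1.08−0.256)] ln[(1.08/0.256)(1 − 3.82×0.8240/(0.256×39.9))]
= (1/0.8240) ln[4.219 × 0.6918] = 1.214 × ln(2.919) = 1.214 × 1.071 = 1.300 d.
L(t_c) = L₀ e^(−k_1 t_c) = 39.9 × 0.7169 = 28.61 mg/L, and at the critical point k_r D_c = k_1 L, so D_c = (0.256/1.08) × 28.61 = 6.781 mg/L.
Minimum DO = C_s − D_c = 10.1 − 6.781 = 3.319 mg/L.
x_c = v t_c = 1.06 m/s × 1.300 d × 86400 s/d = 119100 m ≈ 119 km.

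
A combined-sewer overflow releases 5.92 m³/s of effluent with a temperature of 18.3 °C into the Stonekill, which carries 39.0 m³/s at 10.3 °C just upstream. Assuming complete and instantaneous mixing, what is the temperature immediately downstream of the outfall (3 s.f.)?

11.4 °C

Flow-weighted mixing: C = (Q_r C_r + Q_w C_w)/(Q_r + Q_w)
= (39.0×10.3 + 5.92×18.3)/(39.0 + 5.92) = 510.0/44.92 = 11.35 °C.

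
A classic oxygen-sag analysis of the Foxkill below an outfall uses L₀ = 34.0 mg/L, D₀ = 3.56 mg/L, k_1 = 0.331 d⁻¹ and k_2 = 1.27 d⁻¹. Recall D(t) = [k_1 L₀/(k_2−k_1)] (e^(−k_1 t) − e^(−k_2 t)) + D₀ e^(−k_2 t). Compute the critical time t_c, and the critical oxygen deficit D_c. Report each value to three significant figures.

t_c = [1/(k_2−k_1)] ln[(k_2/k_1)(1 − D₀(k_2−k_1)/(k_1 L₀))]
= [1/(1.27−0.331)] ln[(1.27/0.331)(1 − 3.56×0.9390/(0.331×34.0))]
= (1/0.9390) ln[3.837 × 0.7030] = 1.065 × ln(2.697) = 1.065 × 0.9922 = 1.057 d.
D_c = (k_1/k_2) L₀ e^(−k_1 t_c) = (0.331/1.27) × 34.0 × e^(−0.331×1.057) = 0.2606 × 34.0 × 0.7049 = 6.246 mg/L.

t_c ≈ 1.06 d; D_c ≈ 6.25 mg/L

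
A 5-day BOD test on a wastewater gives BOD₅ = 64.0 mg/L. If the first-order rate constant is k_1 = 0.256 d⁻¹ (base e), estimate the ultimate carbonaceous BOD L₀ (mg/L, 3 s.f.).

L₀ ≈ 88.6 mg/L

BOD₅ = L₀(1 − e^(−5k_1)) ⇒ L₀ = BOD₅ / (1 − e^(−5×0.256))
= 64.0 / (1 − 0.2780) = 64.0 / 0.7220 = 88.65 mg/L.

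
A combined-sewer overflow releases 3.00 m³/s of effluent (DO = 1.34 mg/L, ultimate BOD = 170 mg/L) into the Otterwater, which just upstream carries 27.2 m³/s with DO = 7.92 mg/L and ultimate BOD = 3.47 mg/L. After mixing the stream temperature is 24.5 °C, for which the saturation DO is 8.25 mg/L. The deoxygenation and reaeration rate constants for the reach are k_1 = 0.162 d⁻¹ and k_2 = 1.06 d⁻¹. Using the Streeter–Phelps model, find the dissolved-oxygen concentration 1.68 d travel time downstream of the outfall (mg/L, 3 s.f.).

Mixed DO = (27.2×7.92 + 3.00×1.34)/(27.2+3.00) = 219.4/30.20 = 7.266 mg/L.
Mixed L₀ = (27.2×3.47 + 3.00×170)/(30.20) = 604.4/30.20 = 20.01 mg/L.
Initial deficit D₀ = C_s − DO₀ = 8.25 − 7.266 = 0.9836 mg/L.
D(1.68) = [0.162×20.01/(1.06−0.162)](e^(−0.162×1.68) − e^(−1.06×1.68)) + 0.9836 e^(−1.06×1.68)
= 3.610 × (0.7617 − 0.1685) + 0.9836 × 0.1685 = 2.307 mg/L.
DO = 8.25 − 2.307 = 5.943 mg/L.

DO ≈ 5.94 mg/L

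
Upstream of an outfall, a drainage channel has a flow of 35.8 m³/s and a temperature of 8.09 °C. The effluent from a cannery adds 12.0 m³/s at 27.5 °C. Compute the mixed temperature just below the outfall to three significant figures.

Flow-weighted mixing: C = (Q_r C_r + Q_w C_w)/(Q_r + Q_w)
= (35.8×8.09 + 12.0×27.5)/(35.8 + 12.0) = 619.6/47.80 = 12.96 °C.

13.0 °C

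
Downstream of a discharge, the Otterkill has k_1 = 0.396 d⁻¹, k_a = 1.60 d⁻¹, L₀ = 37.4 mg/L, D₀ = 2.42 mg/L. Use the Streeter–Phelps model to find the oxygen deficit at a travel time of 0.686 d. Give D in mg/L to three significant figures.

D ≈ 6.08 mg/L

k_1 L₀/(k_a−k_1) = 0.396×37.4/(1.60−0.396) = 14.81/1.204 = 12.30 mg/L.
e^(−k_1 t) = e^(−0.396×0.6860) = 0.7621; e^(−k_a t) = e^(−1.60×0.6860) = 0.3337.
D = 12.30 × (0.7621 − 0.3337) + 2.42 × 0.3337 = 5.270 + 0.8075 = 6.078 mg/L.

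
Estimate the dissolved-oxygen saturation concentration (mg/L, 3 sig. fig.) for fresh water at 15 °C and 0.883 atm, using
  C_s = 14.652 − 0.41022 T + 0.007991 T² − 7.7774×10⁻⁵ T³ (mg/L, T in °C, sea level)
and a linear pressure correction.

C_s ≈ 8.86 mg/L

At sea level: C_s = 14.652 − 0.41022×15 + 0.007991×15² − 7.7774×10⁻⁵×15³ = 10.03 mg/L.
Pressure correction: C_s' = 10.03 × 0.883 = 8.860 mg/L.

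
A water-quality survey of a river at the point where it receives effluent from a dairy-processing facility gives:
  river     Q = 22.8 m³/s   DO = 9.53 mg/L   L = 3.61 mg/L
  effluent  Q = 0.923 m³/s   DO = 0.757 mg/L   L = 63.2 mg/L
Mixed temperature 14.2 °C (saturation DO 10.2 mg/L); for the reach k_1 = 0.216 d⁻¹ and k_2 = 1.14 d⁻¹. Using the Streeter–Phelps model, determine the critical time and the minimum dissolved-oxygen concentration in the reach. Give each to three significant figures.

Mixed DO = (22.8×9.53 + 0.923×0.757)/(22.8+0.923) = 218.0/23.72 = 9.189 mg/L.
Mixed L₀ = (22.8×3.61 + 0.923×63.2)/(23.72) = 140.6/23.72 = 5.928 mg/L.
Initial deficit D₀ = C_s − DO₀ = 10.2 − 9.189 = 1.011 mg/L.
t_c = (1/0.9240) ln[(1.14/0.216)(1 − 1.011×0.9240/(0.216×5.928))] = 1.082 × ln(1.426) = 0.3843 d.
D_c = (0.216/1.14) × 5.928 × e^(−0.216×0.3843) = 0.1895 × 5.928 × 0.9203 = 1.034 mg/L.
Minimum DO = 10.2 − 1.034 = 9.166 mg/L.

t_c ≈ 0.384 d; minimum DO ≈ 9.17 mg/L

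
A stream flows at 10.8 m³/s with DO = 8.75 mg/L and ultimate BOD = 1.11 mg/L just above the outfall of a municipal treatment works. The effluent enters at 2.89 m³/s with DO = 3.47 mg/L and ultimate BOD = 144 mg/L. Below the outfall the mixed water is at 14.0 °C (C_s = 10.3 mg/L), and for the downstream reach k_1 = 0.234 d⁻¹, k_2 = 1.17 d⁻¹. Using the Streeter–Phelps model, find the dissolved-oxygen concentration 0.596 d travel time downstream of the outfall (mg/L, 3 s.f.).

Mixed DO = (10.8×8.75 + 2.89×3.47)/(10.8+2.89) = 104.5/13.69 = 7.635 mg/L.
Mixed L₀ = (10.8×1.11 + 2.89×144)/(13.69) = 428.1/13.69 = 31.27 mg/L.
Initial deficit D₀ = C_s − DO₀ = 10.3 − 7.635 = 2.665 mg/L.
D(0.596) = [0.234×31.27/(1.17−0.234)](e^(−0.234×0.596) − e^(−1.17×0.596)) + 2.665 e^(−1.17×0.596)
= 7.819 × (0.8698 − 0.4979) + 2.665 × 0.4979 = 4.235 mg/L.
DO = 10.3 − 4.235 = 6.065 mg/L.

DO ≈ 6.07 mg/L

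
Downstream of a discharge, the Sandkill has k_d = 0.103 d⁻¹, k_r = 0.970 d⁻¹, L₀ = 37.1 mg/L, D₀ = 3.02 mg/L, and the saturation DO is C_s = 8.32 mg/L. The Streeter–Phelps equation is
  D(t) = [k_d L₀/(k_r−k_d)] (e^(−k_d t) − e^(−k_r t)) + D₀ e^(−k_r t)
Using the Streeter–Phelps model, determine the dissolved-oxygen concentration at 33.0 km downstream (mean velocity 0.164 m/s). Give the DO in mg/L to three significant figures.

DO ≈ 5.00 mg/L

Travel time t = x/v = 33.0 km / (0.164 m/s) = 33000 m / 0.164 m/s = 201200 s = 2.329 d.
k_d L₀/(k_r−k_d) = 0.103×37.1/(0.970−0.103) = 3.821/0.8670 = 4.407 mg/L.
e^(−k_d t) = e^(−0.103×2.329) = 0.7867; e^(−k_r t) = e^(−0.970×2.329) = 0.1044.
D = 4.407 × (0.7867 − 0.1044) + 3.02 × 0.1044 = 3.007 + 0.3154 = 3.323 mg/L.
DO = C_s − D = 8.32 − 3.323 = 4.997 mg/L.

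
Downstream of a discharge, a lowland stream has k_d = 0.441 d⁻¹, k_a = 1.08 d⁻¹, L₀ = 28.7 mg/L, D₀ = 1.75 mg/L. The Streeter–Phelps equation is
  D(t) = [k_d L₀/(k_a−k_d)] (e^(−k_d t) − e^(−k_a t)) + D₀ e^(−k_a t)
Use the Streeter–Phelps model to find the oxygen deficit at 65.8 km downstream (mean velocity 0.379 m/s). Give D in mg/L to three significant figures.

D ≈ 6.10 mg/L

Travel time t = x/v = 65.8 km / (0.379 m/s) = 65800 m / 0.379 m/s = 173600 s = 2.009 d.
k_d L₀/(k_a−k_d) = 0.441×28.7/(1.08−0.441) = 12.66/0.6390 = 19.81 mg/L.
e^(−k_d t) = e^(−0.441×2.009) = 0.4122; e^(−k_a t) = e^(−1.08×2.009) = 0.1142.
D = 19.81 × (0.4122 − 0.1142) + 1.75 × 0.1142 = 5.904 + 0.1998 = 6.104 mg/L.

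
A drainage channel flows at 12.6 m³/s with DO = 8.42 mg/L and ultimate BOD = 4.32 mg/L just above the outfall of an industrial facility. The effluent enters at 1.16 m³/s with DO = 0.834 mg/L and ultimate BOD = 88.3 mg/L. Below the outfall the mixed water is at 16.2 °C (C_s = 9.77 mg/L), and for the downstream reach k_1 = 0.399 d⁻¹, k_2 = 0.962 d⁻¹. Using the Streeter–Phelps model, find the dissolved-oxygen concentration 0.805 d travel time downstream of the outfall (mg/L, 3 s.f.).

DO ≈ 6.72 mg/L

Mixed DO = (12.6×8.42 + 1.16×0.834)/(12.6+1.16) = 107.1/13.76 = 7.780 mg/L.
Mixed L₀ = (12.6×4.32 + 1.16×88.3)/(13.76) = 156.9/13.76 = 11.40 mg/L.
Initial deficit D₀ = C_s − DO₀ = 9.77 − 7.780 = 1.990 mg/L.
D(0.805) = [0.399×11.40/(0.962−0.399)](e^(−0.399×0.805) − e^(−0.962×0.805)) + 1.990 e^(−0.962×0.805)
= 8.079 × (0.7253 − 0.4610) + 1.990 × 0.4610 = 3.052 mg/L.
DO = 9.77 − 3.052 = 6.718 mg/L.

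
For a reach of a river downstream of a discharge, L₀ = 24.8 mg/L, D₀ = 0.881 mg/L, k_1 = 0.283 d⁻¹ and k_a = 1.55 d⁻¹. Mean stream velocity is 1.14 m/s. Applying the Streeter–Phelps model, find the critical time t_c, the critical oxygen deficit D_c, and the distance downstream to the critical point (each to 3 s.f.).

t_c = [1/(k_a−k_1)] ln[(k_a/k_1)(1 − D₀(k_a−k_1)/(k_1 L₀))]
= [1/(1.55−0.283)] ln[(1.55/0.283)(1 − 0.881×1.267/(0.283×24.8))]
= (1/1.267) ln[5.477 × 0.8410] = 0.7893 × ln(4.606) = 0.7893 × 1.527 = 1.205 d.
L(t_c) = L₀ e^(−k_1 t_c) = 24.8 × 0.7110 = 17.63 mg/L, and at the critical point k_a D_c = k_1 L, so D_c = (0.283/1.55) × 17.63 = 3.219 mg/L.
x_c = v t_c = 1.14 m/s × 1.205 d × 86400 s/d = 118700 m ≈ 119 km.

t_c ≈ 1.21 d; D_c ≈ 3.22 mg/L; x_c ≈ 119 km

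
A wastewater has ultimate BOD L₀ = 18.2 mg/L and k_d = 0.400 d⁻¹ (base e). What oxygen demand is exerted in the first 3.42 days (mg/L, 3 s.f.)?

y_t = L₀(1 − e^(−k_d t)) = 18.2 × (1 − e^(−0.400×3.42))
= 18.2 × (1 − 0.2546) = 18.2 × 0.7454 = 13.57 mg/L.

y ≈ 13.6 mg/L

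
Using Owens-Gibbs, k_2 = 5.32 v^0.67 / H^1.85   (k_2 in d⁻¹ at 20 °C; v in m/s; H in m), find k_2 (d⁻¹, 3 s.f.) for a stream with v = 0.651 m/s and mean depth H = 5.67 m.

k_2 = 5.32 × 0.651^0.67 / 5.67^1.85 = 5.32 × 0.7501 / 24.78 = 0.1610 d⁻¹.

k_2 ≈ 0.161 d⁻¹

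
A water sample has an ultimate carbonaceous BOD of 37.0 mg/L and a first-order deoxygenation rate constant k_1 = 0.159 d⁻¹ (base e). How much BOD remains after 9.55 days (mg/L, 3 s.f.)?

L_t = L₀ e^(−k_1 t) = 37.0 × e^(−0.159×9.55) = 37.0 × 0.2191 = 8.105 mg/L.

L ≈ 8.10 mg/L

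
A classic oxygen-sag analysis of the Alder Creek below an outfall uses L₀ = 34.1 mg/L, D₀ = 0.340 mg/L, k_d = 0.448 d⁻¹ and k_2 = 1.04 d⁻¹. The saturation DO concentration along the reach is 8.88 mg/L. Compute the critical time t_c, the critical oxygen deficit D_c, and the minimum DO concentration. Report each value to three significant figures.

t_c ≈ 1.40 d; D_c ≈ 7.84 mg/L; min DO ≈ 1.04 mg/L

At the critical point dD/dt = 0, so k_d L₀ e^(−k_d t) = k_2 D. Substituting D(t) from the Streeter–Phelps equation and solving for t gives
t_c = ln[(k_2/k_d)(1 − D₀(k_2−k_d)/(k_d L₀))] / (k_2−k_d).
Here k_2−k_d = 0.5920 d⁻¹ and 1 − D₀(k_2−k_d)/(k_d L₀) = 1 − 0.340×0.5920/(0.448×34.1) = 0.9868, so
t_c = ln(2.321 × 0.9868) / 0.5920 = 0.8289 / 0.5920 = 1.400 d.
L(t_c) = L₀ e^(−k_d t_c) = 34.1 × 0.5340 = 18.21 mg/L, and at the critical point k_2 D_c = k_d L, so D_c = (0.448/1.04) × 18.21 = 7.845 mg/L.
Minimum DO = C_s − D_c = 8.88 − 7.845 = 1.035 mg/L.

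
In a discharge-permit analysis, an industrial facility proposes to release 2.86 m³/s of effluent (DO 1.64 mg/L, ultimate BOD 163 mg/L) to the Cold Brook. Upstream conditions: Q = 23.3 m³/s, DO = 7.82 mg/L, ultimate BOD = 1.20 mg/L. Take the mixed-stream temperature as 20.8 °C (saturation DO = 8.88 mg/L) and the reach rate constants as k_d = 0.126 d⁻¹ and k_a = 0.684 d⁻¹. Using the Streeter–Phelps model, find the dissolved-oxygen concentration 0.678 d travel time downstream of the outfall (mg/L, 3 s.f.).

DO ≈ 6.55 mg/L

Mixed DO = (23.3×7.82 + 2.86×1.64)/(23.3+2.86) = 186.9/26.16 = 7.144 mg/L.
Mixed L₀ = (23.3×1.20 + 2.86×163)/(26.16) = 494.1/26.16 = 18.89 mg/L.
Initial deficit D₀ = C_s − DO₀ = 8.88 − 7.144 = 1.736 mg/L.
D(0.678) = [0.126×18.89/(0.684−0.126)](e^(−0.126×0.678) − e^(−0.684×0.678)) + 1.736 e^(−0.684×0.678)
= 4.265 × (0.9181 − 0.6289) + 1.736 × 0.6289 = 2.325 mg/L.
DO = 8.88 − 2.325 = 6.555 mg/L.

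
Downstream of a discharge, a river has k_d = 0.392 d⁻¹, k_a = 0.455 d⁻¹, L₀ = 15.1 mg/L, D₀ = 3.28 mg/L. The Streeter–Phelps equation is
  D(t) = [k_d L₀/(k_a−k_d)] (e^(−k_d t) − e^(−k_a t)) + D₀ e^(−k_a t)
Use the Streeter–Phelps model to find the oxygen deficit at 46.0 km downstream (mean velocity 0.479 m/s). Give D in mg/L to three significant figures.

D ≈ 6.09 mg/L

Travel time t = x/v = 46.0 km / (0.479 m/s) = 46000 m / 0.479 m/s = 96030 s = 1.111 d.
k_d L₀/(k_a−k_d) = 0.392×15.1/(0.455−0.392) = 5.919/0.06300 = 93.96 mg/L.
e^(−k_d t) = e^(−0.392×1.111) = 0.6468; e^(−k_a t) = e^(−0.455×1.111) = 0.6031.
D = 93.96 × (0.6468 − 0.6031) + 3.28 × 0.6031 = 4.110 + 1.978 = 6.088 mg/L.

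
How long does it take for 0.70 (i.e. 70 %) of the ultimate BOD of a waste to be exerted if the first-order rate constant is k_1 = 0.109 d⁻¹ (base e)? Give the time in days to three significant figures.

y/L₀ = 1 − e^(−k_1 t) = 0.70 ⇒ e^(−k_1 t) = 0.300
t = −ln(0.300) / 0.109 = 1.204 / 0.109 = 11.05 d.

t ≈ 11.0 d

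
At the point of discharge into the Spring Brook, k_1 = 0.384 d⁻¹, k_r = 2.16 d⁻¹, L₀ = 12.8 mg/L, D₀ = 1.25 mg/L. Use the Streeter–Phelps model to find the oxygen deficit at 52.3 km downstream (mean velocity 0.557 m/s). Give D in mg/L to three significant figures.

D ≈ 1.68 mg/L

Travel time t = x/v = 52.3 km / (0.557 m/s) = 52300 m / 0.557 m/s = 93900 s = 1.087 d.
k_1 L₀/(k_r−k_1) = 0.384×12.8/(2.16−0.384) = 4.915/1.776 = 2.768 mg/L.
e^(−k_1 t) = e^(−0.384×1.087) = 0.6588; e^(−k_r t) = e^(−2.16×1.087) = 0.09562.
D = 2.768 × (0.6588 − 0.09562) + 1.25 × 0.09562 = 1.559 + 0.1195 = 1.678 mg/L.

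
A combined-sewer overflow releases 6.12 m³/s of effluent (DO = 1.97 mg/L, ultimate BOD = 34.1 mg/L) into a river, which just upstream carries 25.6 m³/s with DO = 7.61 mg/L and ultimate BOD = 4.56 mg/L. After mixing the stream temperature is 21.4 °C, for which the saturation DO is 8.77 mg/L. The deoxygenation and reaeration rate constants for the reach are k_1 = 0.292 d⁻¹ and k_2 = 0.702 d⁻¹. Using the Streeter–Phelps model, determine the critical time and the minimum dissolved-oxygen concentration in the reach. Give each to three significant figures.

Mixed DO = (25.6×7.61 + 6.12×1.97)/(25.6+6.12) = 206.9/31.72 = 6.522 mg/L.
Mixed L₀ = (25.6×4.56 + 6.12×34.1)/(31.72) = 325.4/31.72 = 10.26 mg/L.
Initial deficit D₀ = C_s − DO₀ = 8.77 − 6.522 = 2.248 mg/L.
t_c = (1/0.4100) ln[(0.702/0.292)(1 − 2.248×0.4100/(0.292×10.26))] = 2.439 × ln(1.664) = 1.243 d.
D_c = (0.292/0.702) × 10.26 × e^(−0.292×1.243) = 0.4160 × 10.26 × 0.6957 = 2.969 mg/L.
Minimum DO = 8.77 − 2.969 = 5.801 mg/L.

t_c ≈ 1.24 d; minimum DO ≈ 5.80 mg/L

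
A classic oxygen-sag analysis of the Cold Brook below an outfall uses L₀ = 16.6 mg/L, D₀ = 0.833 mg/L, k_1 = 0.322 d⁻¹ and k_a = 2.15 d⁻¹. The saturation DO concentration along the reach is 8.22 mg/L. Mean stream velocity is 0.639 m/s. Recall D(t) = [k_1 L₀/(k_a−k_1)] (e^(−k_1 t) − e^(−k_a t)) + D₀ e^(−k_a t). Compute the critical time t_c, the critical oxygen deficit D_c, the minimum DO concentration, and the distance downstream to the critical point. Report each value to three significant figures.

t_c = [1/(k_a−k_1)] ln[(k_a/k_1)(1 − D₀(k_a−k_1)/(k_1 L₀))]
= [1/(2.15−0.322)] ln[(2.15/0.322)(1 − 0.833×1.828/(0.322×16.6))]
= (1/1.828) ln[6.677 × 0.7151] = 0.5470 × ln(4.775) = 0.5470 × 1.563 = 0.8552 d.
L(t_c) = L₀ e^(−k_1 t_c) = 16.6 × 0.7593 = 12.60 mg/L, and at the critical point k_a D_c = k_1 L, so D_c = (0.322/2.15) × 12.60 = 1.888 mg/L.
Minimum DO = C_s − D_c = 8.22 − 1.888 = 6.332 mg/L.
x_c = v t_c = 0.639 m/s × 0.8552 d × 86400 s/d = 47220 m ≈ 47.2 km.

t_c ≈ 0.855 d; D_c ≈ 1.89 mg/L; min DO ≈ 6.33 mg/L; x_c ≈ 47.2 km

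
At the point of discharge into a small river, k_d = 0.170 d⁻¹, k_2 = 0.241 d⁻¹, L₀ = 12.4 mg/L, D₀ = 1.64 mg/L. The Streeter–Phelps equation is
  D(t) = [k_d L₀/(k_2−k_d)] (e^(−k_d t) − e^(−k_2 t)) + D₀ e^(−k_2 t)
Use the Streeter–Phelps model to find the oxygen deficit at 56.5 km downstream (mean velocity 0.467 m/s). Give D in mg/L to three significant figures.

Travel time t = x/v = 56.5 km / (0.467 m/s) = 56500 m / 0.467 m/s = 121000 s = 1.400 d.
k_d L₀/(k_2−k_d) = 0.170×12.4/(0.241−0.170) = 2.108/0.07100 = 29.69 mg/L.
e^(−k_d t) = e^(−0.170×1.400) = 0.7882; e^(−k_2 t) = e^(−0.241×1.400) = 0.7136.
D = 29.69 × (0.7882 − 0.7136) + 1.64 × 0.7136 = 2.215 + 1.170 = 3.385 mg/L.

D ≈ 3.38 mg/L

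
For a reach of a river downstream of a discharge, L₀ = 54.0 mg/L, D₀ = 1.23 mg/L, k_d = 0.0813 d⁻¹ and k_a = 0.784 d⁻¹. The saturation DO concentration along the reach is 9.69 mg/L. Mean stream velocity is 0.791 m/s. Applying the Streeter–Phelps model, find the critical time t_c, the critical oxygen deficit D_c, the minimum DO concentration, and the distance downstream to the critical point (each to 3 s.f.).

t_c ≈ 2.91 d; D_c ≈ 4.42 mg/L; min DO ≈ 5.27 mg/L; x_c ≈ 199 km

With k_a/k_d = 9.643 and 1 − D₀(k_a−k_d)/(k_d L₀) = 0.8031,
t_c = ln(9.643 × 0.8031) / (0.784 − 0.0813) = ln(7.745) / 0.7027 = 2.047/0.7027 = 2.913 d.
D_c = (k_d/k_a) L₀ e^(−k_d t_c) = (0.0813/0.784) × 54.0 × e^(−0.0813×2.913) = 0.1037 × 54.0 × 0.7891 = 4.419 mg/L.
Minimum DO = C_s − D_c = 9.69 − 4.419 = 5.271 mg/L.
x_c = v t_c = 0.791 m/s × 2.913 d × 86400 s/d = 199100 m ≈ 199 km.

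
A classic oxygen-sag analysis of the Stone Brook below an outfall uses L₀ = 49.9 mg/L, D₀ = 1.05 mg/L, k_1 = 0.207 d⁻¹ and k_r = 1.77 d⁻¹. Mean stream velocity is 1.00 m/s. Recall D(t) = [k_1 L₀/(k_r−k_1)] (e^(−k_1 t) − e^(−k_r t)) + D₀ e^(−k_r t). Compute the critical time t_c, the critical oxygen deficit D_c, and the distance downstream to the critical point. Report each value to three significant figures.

With k_r/k_1 = 8.551 and 1 − D₀(k_r−k_1)/(k_1 L₀) = 0.8411,
t_c = ln(8.551 × 0.8411) / (1.77 − 0.207) = ln(7.192) / 1.563 = 1.973/1.563 = 1.262 d.
D_c = (k_1/k_r) L₀ e^(−k_1 t_c) = (0.207/1.77) × 49.9 × e^(−0.207×1.262) = 0.1169 × 49.9 × 0.7701 = 4.494 mg/L.
x_c = v t_c = 1.00 m/s × 1.262 d × 86400 s/d = 109100 m ≈ 109 km.

t_c ≈ 1.26 d; D_c ≈ 4.49 mg/L; x_c ≈ 109 km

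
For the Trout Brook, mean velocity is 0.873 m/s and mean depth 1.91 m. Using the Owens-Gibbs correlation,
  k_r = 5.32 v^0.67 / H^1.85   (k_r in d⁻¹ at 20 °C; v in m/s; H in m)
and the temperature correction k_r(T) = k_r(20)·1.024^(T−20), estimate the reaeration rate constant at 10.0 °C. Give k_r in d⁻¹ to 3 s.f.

k_r ≈ 1.16 d⁻¹

k_r(20) = 5.32 × 0.873^0.67 / 1.91^1.85 = 5.32 × 0.9130 / 3.311 = 1.467 d⁻¹.
k_r(10.0) = 1.467 × 1.024^(10.0−20) = 1.467 × 0.7889 = 1.157 d⁻¹.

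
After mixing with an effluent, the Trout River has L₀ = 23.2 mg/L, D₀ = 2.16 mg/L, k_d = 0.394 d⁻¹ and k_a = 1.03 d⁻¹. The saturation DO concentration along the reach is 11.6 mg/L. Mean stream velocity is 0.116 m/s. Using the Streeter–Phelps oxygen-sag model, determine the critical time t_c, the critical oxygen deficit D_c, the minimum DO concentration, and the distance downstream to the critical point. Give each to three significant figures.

With k_a/k_d = 2.614 and 1 − D₀(k_a−k_d)/(k_d L₀) = 0.8497,
t_c = ln(2.614 × 0.8497) / (1.03 − 0.394) = ln(2.221) / 0.6360 = 0.7981/0.6360 = 1.255 d.
D_c = (k_d/k_a) L₀ e^(−k_d t_c) = (0.394/1.03) × 23.2 × e^(−0.394×1.255) = 0.3825 × 23.2 × 0.6099 = 5.413 mg/L.
Minimum DO = C_s − D_c = 11.6 − 5.413 = 6.187 mg/L.
x_c = v t_c = 0.116 m/s × 1.255 d × 86400 s/d = 12580 m ≈ 12.6 km.

t_c ≈ 1.25 d; D_c ≈ 5.41 mg/L; min DO ≈ 6.19 mg/L; x_c ≈ 12.6 km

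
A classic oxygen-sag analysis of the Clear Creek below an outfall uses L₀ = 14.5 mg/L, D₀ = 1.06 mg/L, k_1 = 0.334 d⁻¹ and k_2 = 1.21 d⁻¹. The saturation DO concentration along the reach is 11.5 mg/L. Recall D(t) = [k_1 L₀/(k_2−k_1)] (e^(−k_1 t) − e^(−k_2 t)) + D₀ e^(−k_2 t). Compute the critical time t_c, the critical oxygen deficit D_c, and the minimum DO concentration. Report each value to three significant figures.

t_c = [1/(k_2−k_1)] ln[(k_2/k_1)(1 − D₀(k_2−k_1)/(k_1 L₀))]
= [1/(1.21−0.334)] ln[(1.21/0.334)(1 − 1.06×0.8760/(0.334×14.5))]
= (1/0.8760) ln[3.623 × 0.8083] = 1.142 × ln(2.928) = 1.142 × 1.074 = 1.226 d.
D_c = (k_1/k_2) L₀ e^(−k_1 t_c) = (0.334/1.21) × 14.5 × e^(−0.334×1.226) = 0.2760 × 14.5 × 0.6639 = 2.657 mg/L.
Minimum DO = C_s − D_c = 11.5 − 2.657 = 8.843 mg/L.

t_c ≈ 1.23 d; D_c ≈ 2.66 mg/L; min DO ≈ 8.84 mg/L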